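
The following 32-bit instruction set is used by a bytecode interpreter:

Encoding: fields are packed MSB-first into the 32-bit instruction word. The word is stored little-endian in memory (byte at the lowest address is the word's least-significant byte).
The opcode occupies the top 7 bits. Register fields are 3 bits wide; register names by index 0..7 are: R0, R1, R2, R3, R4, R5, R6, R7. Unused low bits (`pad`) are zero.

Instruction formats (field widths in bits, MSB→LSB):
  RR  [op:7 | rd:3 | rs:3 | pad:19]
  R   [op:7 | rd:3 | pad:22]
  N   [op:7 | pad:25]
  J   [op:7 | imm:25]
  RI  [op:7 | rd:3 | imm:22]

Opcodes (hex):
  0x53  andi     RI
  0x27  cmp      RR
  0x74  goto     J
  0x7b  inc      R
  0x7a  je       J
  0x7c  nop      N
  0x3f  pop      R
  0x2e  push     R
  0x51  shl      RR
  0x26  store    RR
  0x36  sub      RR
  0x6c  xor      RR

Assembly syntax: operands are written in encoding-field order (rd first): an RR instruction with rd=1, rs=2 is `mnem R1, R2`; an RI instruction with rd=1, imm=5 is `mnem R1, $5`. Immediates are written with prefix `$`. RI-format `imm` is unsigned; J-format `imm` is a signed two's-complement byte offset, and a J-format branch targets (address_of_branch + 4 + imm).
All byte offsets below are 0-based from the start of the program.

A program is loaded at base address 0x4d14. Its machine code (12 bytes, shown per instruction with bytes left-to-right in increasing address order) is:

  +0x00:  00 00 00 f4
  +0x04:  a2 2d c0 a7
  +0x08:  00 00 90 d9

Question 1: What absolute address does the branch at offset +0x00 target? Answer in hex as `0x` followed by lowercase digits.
0x4d18

+0x00: 00 00 00 f4 ⇒ word 0xf4000000 (little)
  op=0xf4000000>>25=0x7a ⇒ je (J)
  imm@[24:0]=0x0 ⇒ $0
  target = base 0x4d14 + off 0x00 + 4 + imm 0 = 0x4d18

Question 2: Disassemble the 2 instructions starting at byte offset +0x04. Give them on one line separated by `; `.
andi R7, $11682; xor R6, R2

off 0x04: read a2 2d c0 a7 as little → 0xa7c02da2
  top 7b → 0x53 → andi [RI]
  rd@[24:22]=0x7 ⇒ R7
  imm@[21:0]=0x2da2 ⇒ $11682
off 0x08: read 00 00 90 d9 as little → 0xd9900000
  top 7b → 0x6c → xor [RR]
  rd@[24:22]=0x6 ⇒ R6
  rs@[21:19]=0x2 ⇒ R2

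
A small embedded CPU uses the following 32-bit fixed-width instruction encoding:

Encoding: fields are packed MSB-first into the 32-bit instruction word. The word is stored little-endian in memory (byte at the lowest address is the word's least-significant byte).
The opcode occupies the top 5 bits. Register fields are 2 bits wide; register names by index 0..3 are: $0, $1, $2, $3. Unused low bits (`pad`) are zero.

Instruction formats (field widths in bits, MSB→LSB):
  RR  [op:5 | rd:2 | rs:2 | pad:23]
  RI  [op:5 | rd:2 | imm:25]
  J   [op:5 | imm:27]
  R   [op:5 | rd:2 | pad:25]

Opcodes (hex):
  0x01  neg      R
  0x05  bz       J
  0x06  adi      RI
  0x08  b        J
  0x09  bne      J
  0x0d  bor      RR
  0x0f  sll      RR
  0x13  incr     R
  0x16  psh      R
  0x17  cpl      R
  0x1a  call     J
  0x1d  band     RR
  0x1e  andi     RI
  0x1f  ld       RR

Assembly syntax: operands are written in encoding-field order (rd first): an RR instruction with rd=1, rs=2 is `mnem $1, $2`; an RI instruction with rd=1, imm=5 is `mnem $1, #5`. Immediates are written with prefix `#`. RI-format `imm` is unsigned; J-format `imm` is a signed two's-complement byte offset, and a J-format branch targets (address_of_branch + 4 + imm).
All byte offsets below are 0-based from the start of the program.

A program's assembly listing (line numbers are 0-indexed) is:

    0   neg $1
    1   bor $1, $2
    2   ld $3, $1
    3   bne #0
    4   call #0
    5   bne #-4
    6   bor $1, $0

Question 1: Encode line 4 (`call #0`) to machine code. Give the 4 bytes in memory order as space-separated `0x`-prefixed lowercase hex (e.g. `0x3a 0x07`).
line 4 (call): pack op=0x1a:5|imm=0:27 = 0xd0000000; little→ 00 00 00 d0

0x00 0x00 0x00 0xd0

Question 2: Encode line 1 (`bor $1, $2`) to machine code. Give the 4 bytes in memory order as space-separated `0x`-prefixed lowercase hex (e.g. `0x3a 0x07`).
L1: bor op=0xd:5|rd=1:2|rs=2:2|pad=0:23 ⇒ 0x6b000000 ⇒ little 00 00 00 6b

0x00 0x00 0x00 0x6b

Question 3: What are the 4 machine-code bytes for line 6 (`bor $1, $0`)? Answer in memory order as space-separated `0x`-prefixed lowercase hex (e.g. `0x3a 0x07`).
L6: bor op=0xd:5|rd=1:2|rs=0:2|pad=0:23 ⇒ 0x6a000000 ⇒ little 00 00 00 6a

0x00 0x00 0x00 0x6a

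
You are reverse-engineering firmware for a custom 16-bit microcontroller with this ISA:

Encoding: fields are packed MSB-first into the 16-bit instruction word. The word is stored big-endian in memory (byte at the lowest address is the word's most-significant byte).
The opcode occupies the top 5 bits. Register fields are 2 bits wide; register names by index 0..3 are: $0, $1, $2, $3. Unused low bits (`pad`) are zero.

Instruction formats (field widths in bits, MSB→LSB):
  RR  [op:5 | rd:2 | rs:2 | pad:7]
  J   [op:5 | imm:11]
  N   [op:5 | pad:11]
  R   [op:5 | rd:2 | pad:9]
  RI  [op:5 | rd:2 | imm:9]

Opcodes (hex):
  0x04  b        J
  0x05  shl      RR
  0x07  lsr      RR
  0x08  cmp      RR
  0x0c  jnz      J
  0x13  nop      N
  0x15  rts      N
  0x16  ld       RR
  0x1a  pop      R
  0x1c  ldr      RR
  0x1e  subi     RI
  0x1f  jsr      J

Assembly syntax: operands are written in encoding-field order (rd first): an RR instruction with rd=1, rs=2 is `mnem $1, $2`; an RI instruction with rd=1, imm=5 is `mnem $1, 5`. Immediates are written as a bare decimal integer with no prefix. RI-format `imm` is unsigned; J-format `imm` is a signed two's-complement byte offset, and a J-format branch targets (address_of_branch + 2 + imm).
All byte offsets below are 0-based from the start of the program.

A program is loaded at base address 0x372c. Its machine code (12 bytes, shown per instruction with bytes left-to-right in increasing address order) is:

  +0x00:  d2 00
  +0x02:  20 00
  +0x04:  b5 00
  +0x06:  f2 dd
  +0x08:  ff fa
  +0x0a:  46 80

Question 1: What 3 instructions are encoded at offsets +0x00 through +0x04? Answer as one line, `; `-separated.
pop $1; b 0; ld $2, $2

[00] d2 00 → 0xd200
  opcode bits[15:11]=0x1a: pop/R
  [10:9] rd=1 = $1
[02] 20 00 → 0x2000
  opcode bits[15:11]=0x4: b/J
  [10:0] imm=0 = 0
[04] b5 00 → 0xb500
  opcode bits[15:11]=0x16: ld/RR
  [10:9] rd=2 = $2
  [8:7] rs=2 = $2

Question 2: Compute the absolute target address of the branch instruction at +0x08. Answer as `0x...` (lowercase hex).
[08] ff fa → 0xfffa
  op=0xfffa>>11=0x1f ⇒ jsr (J)
  imm@[10:0]=0x7fa (s11→-6) ⇒ -6
  target = base 0x372c + off 0x08 + 2 + imm -6 = 0x3730

0x3730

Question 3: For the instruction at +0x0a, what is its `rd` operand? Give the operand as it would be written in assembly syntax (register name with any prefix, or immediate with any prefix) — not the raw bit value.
$3

@+0a  big-endian(46 80) = 0x4680
  opcode bits[15:11]=0x8: cmp/RR
  rd: (w>>9)&0x3=0x3 → $3
  rs: (w>>7)&0x3=0x1 → $1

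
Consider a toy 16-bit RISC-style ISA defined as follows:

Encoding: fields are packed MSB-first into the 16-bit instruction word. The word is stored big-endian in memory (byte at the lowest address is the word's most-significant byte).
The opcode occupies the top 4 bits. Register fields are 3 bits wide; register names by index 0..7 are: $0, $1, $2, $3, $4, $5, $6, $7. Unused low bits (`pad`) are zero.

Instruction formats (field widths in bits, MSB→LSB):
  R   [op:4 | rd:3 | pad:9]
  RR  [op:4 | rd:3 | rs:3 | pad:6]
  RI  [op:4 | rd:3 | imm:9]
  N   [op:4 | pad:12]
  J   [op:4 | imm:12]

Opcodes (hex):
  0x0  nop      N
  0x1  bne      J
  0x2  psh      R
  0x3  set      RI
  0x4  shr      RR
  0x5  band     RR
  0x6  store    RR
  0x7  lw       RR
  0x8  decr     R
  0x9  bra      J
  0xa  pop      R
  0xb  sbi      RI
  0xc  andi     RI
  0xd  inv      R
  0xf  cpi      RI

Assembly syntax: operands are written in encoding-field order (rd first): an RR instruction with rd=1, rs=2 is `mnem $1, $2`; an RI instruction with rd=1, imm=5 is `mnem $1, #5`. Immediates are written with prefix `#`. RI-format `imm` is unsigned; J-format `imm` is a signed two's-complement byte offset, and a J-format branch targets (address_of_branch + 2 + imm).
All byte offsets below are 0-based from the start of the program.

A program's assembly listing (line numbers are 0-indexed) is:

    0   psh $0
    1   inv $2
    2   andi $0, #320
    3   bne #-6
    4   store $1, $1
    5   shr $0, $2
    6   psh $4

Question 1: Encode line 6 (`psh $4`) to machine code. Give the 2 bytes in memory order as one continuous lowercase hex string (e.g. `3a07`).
line 6 (psh): pack op=0x2:4|rd=4:3|pad=0:9 = 0x2800; big→ 28 00

2800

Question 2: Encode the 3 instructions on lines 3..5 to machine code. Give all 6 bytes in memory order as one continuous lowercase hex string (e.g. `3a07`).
3. bne fields op=0x1:4|imm=-6:12 → word 1ffah → 1f fa
4. store fields op=0x6:4|rd=1:3|rs=1:3|pad=0:6 → word 6240h → 62 40
5. shr fields op=0x4:4|rd=0:3|rs=2:3|pad=0:6 → word 4080h → 40 80

1ffa62404080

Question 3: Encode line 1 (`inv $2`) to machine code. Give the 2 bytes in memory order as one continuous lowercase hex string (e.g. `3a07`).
1. inv fields op=0xd:4|rd=2:3|pad=0:9 → word d400h → d4 00

d400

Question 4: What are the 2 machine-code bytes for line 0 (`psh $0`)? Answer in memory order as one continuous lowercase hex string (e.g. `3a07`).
L0: psh op=0x2:4|rd=0:3|pad=0:9 ⇒ 0x2000 ⇒ big 20 00

2000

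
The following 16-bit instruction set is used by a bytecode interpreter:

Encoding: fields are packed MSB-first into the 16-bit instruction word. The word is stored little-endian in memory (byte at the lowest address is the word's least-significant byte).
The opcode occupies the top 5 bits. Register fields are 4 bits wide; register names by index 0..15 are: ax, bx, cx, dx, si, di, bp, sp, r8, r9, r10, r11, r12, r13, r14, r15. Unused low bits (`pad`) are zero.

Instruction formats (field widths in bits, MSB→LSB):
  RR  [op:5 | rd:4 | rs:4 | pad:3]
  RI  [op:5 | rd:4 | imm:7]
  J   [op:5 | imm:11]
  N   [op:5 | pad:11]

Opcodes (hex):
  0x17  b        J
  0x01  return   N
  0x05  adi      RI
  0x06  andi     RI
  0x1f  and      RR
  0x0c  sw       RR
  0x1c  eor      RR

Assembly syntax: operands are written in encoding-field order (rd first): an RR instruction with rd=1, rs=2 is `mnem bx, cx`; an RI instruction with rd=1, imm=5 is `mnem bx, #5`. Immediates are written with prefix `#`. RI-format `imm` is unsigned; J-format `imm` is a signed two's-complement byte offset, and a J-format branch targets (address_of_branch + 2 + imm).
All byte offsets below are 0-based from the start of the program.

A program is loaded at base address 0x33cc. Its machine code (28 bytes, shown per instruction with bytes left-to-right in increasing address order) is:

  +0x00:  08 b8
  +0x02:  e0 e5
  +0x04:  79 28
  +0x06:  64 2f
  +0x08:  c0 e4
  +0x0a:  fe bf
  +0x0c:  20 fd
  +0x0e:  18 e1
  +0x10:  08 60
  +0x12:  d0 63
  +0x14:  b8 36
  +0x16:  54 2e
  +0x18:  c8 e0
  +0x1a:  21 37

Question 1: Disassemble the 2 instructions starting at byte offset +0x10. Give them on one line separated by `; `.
sw ax, bx; sw sp, r10

@+10  little-endian(08 60) = 0x6008
  top 5b → 0xc → sw [RR]
  rd@[10:7]=0x0 ⇒ ax
  rs@[6:3]=0x1 ⇒ bx
@+12  little-endian(d0 63) = 0x63d0
  top 5b → 0xc → sw [RR]
  rd@[10:7]=0x7 ⇒ sp
  rs@[6:3]=0xa ⇒ r10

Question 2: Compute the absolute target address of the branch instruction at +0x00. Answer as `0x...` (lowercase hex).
off 0x00: read 08 b8 as little → 0xb808
  op=0xb808>>11=0x17 ⇒ b (J)
  imm: (w>>0)&0x7ff=0x8 → #8
  target = base 0x33cc + off 0x00 + 2 + imm 8 = 0x33d6

0x33d6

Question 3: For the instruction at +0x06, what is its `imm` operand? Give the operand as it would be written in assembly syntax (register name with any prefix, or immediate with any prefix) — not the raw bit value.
+0x06: 64 2f ⇒ word 0x2f64 (little)
  opcode bits[15:11]=0x5: adi/RI
  rd@[10:7]=0xe ⇒ r14
  imm@[6:0]=0x64 ⇒ #100

#100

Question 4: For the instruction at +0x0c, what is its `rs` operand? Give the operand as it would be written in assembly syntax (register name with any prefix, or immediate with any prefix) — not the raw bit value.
+0x0c: 20 fd ⇒ word 0xfd20 (little)
  opcode bits[15:11]=0x1f: and/RR
  rd: (w>>7)&0xf=0xa → r10
  rs: (w>>3)&0xf=0x4 → si

si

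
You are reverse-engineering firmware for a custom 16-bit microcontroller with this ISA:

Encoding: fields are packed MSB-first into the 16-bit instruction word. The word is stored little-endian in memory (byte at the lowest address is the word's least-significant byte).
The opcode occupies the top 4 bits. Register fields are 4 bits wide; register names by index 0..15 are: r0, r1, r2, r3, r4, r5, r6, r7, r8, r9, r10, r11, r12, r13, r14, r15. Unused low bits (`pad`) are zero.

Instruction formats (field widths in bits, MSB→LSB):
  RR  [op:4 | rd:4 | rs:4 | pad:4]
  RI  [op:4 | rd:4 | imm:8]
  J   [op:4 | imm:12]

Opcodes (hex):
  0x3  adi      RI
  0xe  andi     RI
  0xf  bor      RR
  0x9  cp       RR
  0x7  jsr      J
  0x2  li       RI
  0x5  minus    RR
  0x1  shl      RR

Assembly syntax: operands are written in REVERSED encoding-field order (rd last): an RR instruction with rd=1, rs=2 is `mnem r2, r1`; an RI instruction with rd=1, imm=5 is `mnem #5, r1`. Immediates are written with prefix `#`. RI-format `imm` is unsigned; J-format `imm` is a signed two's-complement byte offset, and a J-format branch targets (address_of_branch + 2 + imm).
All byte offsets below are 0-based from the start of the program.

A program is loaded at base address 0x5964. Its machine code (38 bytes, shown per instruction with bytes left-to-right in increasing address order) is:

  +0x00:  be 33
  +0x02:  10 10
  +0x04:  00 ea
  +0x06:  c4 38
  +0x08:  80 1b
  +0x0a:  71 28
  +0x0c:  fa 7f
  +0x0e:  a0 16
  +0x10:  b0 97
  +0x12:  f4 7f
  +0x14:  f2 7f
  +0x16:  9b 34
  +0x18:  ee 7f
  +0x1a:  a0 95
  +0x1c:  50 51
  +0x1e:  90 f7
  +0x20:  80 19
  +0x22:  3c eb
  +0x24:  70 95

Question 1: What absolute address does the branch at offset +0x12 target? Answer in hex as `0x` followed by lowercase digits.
@+12  little-endian(f4 7f) = 0x7ff4
  op=0x7ff4>>12=0x7 ⇒ jsr (J)
  [11:0] imm=4084 (s12→-12) = #-12
  target = base 0x5964 + off 0x12 + 2 + imm -12 = 0x596c

0x596c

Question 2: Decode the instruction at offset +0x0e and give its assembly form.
shl r10, r6

[0e] a0 16 → 0x16a0
  opcode bits[15:12]=0x1: shl/RR
  rd: (w>>8)&0xf=0x6 → r6
  rs: (w>>4)&0xf=0xa → r10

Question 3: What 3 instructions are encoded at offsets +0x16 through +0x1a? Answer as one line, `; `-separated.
off 0x16: read 9b 34 as little → 0x349b
  opcode bits[15:12]=0x3: adi/RI
  rd@[11:8]=0x4 ⇒ r4
  imm@[7:0]=0x9b ⇒ #155
off 0x18: read ee 7f as little → 0x7fee
  opcode bits[15:12]=0x7: jsr/J
  imm@[11:0]=0xfee (s12→-18) ⇒ #-18
off 0x1a: read a0 95 as little → 0x95a0
  opcode bits[15:12]=0x9: cp/RR
  rd@[11:8]=0x5 ⇒ r5
  rs@[7:4]=0xa ⇒ r10

adi #155, r4; jsr #-18; cp r10, r5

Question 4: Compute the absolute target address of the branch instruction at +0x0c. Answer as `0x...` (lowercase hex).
[0c] fa 7f → 0x7ffa
  opcode bits[15:12]=0x7: jsr/J
  imm: (w>>0)&0xfff=0xffa (s12→-6) → #-6
  target = base 0x5964 + off 0x0c + 2 + imm -6 = 0x596c

0x596c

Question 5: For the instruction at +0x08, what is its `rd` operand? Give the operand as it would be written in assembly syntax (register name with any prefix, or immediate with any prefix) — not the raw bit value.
r11

[08] 80 1b → 0x1b80
  op=0x1b80>>12=0x1 ⇒ shl (RR)
  rd: (w>>8)&0xf=0xb → r11
  rs: (w>>4)&0xf=0x8 → r8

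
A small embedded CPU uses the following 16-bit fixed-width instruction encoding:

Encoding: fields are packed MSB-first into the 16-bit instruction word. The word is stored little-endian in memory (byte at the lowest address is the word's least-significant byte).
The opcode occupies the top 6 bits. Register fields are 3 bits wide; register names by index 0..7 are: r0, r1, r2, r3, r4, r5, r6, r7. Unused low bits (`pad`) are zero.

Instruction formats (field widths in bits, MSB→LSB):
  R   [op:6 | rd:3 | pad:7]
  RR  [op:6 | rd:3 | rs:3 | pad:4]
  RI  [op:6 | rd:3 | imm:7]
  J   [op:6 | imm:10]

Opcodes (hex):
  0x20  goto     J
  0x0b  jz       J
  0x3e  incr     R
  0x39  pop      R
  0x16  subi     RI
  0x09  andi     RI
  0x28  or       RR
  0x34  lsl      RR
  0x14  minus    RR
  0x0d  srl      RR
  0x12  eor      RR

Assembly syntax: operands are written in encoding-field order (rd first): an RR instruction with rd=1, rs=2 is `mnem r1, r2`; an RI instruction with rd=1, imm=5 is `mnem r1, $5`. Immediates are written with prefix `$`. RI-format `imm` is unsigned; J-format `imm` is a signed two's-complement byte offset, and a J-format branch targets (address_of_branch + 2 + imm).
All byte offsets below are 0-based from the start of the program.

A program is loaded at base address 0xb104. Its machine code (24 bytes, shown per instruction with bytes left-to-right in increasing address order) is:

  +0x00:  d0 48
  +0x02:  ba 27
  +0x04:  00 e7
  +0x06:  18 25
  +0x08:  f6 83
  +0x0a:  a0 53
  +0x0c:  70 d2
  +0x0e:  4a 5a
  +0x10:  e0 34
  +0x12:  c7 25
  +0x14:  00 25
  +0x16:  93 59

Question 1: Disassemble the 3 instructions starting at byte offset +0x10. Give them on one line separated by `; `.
srl r1, r6; andi r3, $71; andi r2, $0

[10] e0 34 → 0x34e0
  op=0x34e0>>10=0xd ⇒ srl (RR)
  [9:7] rd=1 = r1
  [6:4] rs=6 = r6
[12] c7 25 → 0x25c7
  op=0x25c7>>10=0x9 ⇒ andi (RI)
  [9:7] rd=3 = r3
  [6:0] imm=71 = $71
[14] 00 25 → 0x2500
  op=0x2500>>10=0x9 ⇒ andi (RI)
  [9:7] rd=2 = r2
  [6:0] imm=0 = $0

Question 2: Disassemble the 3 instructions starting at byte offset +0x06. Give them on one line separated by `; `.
@+06  little-endian(18 25) = 0x2518
  opcode bits[15:10]=0x9: andi/RI
  rd: (w>>7)&0x7=0x2 → r2
  imm: (w>>0)&0x7f=0x18 → $24
@+08  little-endian(f6 83) = 0x83f6
  opcode bits[15:10]=0x20: goto/J
  imm: (w>>0)&0x3ff=0x3f6 (s10→-10) → $-10
@+0a  little-endian(a0 53) = 0x53a0
  opcode bits[15:10]=0x14: minus/RR
  rd: (w>>7)&0x7=0x7 → r7
  rs: (w>>4)&0x7=0x2 → r2

andi r2, $24; goto $-10; minus r7, r2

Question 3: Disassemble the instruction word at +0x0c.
off 0x0c: read 70 d2 as little → 0xd270
  opcode bits[15:10]=0x34: lsl/RR
  [9:7] rd=4 = r4
  [6:4] rs=7 = r7

lsl r4, r7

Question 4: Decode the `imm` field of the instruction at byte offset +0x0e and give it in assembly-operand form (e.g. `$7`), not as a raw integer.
$74

+0x0e: 4a 5a ⇒ word 0x5a4a (little)
  op=0x5a4a>>10=0x16 ⇒ subi (RI)
  rd@[9:7]=0x4 ⇒ r4
  imm@[6:0]=0x4a ⇒ $74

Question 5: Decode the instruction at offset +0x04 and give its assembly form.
pop r6

+0x04: 00 e7 ⇒ word 0xe700 (little)
  op=0xe700>>10=0x39 ⇒ pop (R)
  rd: (w>>7)&0x7=0x6 → r6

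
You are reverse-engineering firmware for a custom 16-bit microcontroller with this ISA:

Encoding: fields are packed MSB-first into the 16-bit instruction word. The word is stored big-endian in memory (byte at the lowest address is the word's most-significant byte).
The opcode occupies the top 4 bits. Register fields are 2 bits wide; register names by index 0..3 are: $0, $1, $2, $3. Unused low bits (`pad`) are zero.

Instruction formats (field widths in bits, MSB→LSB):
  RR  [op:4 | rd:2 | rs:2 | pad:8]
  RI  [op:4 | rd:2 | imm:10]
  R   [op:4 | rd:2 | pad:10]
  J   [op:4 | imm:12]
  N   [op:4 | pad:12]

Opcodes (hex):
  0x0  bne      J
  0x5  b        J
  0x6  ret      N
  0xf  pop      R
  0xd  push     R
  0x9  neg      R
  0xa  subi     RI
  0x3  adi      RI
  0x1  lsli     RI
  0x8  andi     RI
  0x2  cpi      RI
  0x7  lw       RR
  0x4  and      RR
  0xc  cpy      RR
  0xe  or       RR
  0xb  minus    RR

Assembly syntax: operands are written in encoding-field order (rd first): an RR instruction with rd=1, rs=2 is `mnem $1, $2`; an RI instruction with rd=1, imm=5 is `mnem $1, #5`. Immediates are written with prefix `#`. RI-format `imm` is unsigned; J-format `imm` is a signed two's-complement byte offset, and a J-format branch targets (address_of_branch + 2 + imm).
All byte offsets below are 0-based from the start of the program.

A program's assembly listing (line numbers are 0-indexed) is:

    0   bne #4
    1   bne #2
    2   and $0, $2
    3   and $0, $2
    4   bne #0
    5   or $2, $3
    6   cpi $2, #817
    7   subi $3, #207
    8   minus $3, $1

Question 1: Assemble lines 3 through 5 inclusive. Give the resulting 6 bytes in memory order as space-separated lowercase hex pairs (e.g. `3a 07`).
42 00 00 00 eb 00

3. and fields op=0x4:4|rd=0:2|rs=2:2|pad=0:8 → word 4200h → 42 00
4. bne fields op=0x0:4|imm=0:12 → word 0000h → 00 00
5. or fields op=0xe:4|rd=2:2|rs=3:2|pad=0:8 → word eb00h → eb 00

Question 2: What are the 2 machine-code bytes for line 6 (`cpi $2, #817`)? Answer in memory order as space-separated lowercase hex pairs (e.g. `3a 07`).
L6: cpi op=0x2:4|rd=2:2|imm=817:10 ⇒ 0x2b31 ⇒ big 2b 31

2b 31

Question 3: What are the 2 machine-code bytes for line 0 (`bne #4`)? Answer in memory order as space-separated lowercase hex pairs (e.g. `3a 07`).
00 04

line 0 (bne): pack op=0x0:4|imm=4:12 = 0x0004; big→ 00 04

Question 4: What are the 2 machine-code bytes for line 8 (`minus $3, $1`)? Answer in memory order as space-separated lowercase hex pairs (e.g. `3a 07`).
bd 00

line 8 (minus): pack op=0xb:4|rd=3:2|rs=1:2|pad=0:8 = 0xbd00; big→ bd 00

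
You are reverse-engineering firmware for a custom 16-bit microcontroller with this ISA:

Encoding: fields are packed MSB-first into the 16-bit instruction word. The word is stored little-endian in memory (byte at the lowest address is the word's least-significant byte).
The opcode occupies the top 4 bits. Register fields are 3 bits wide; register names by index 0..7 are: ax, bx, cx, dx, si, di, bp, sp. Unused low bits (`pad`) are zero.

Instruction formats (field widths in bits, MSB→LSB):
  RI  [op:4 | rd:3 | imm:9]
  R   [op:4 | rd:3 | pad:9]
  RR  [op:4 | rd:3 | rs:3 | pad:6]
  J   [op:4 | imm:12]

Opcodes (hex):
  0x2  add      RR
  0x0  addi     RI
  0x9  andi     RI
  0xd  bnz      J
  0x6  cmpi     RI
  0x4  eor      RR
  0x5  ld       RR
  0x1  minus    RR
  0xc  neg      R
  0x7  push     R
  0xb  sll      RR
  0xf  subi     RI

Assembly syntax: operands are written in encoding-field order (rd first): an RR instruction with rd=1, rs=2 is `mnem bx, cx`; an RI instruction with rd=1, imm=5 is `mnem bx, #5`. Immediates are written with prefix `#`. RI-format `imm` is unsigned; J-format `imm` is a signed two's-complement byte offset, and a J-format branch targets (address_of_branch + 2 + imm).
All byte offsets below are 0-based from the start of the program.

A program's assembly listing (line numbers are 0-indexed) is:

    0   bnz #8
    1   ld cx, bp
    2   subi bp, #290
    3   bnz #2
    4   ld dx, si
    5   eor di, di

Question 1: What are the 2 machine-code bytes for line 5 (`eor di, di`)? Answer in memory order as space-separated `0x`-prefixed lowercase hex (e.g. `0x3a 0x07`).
0x40 0x4b

5. eor fields op=0x4:4|rd=5:3|rs=5:3|pad=0:6 → word 4b40h → 40 4b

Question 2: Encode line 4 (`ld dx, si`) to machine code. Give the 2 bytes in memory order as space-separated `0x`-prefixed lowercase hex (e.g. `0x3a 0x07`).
line 4 (ld): pack op=0x5:4|rd=3:3|rs=4:3|pad=0:6 = 0x5700; little→ 00 57

0x00 0x57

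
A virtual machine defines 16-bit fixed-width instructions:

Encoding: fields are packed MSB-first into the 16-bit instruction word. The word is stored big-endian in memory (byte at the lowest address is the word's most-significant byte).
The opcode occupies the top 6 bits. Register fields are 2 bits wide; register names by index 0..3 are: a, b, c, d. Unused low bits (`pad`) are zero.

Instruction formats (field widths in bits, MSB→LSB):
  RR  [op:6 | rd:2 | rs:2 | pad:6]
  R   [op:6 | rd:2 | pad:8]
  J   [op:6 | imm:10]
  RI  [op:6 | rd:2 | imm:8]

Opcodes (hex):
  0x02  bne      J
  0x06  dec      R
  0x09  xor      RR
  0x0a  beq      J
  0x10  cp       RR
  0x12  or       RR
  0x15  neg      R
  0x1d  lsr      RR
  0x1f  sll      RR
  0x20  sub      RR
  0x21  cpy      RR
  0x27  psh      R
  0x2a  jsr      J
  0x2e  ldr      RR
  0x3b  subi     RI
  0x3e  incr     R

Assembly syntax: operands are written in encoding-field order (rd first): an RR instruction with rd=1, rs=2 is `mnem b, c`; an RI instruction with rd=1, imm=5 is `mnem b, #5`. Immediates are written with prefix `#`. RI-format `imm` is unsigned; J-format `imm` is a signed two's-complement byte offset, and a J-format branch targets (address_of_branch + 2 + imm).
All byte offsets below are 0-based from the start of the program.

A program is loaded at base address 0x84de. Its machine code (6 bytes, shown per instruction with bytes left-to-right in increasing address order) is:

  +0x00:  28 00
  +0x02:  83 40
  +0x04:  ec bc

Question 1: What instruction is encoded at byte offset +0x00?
@+00  big-endian(28 00) = 0x2800
  top 6b → 0xa → beq [J]
  imm@[9:0]=0x0 ⇒ #0

beq #0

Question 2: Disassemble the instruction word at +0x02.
+0x02: 83 40 ⇒ word 0x8340 (big)
  opcode bits[15:10]=0x20: sub/RR
  [9:8] rd=3 = d
  [7:6] rs=1 = b

sub d, b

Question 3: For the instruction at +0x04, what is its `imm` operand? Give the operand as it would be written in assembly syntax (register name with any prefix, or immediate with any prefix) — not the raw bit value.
#188

off 0x04: read ec bc as big → 0xecbc
  opcode bits[15:10]=0x3b: subi/RI
  [9:8] rd=0 = a
  [7:0] imm=188 = #188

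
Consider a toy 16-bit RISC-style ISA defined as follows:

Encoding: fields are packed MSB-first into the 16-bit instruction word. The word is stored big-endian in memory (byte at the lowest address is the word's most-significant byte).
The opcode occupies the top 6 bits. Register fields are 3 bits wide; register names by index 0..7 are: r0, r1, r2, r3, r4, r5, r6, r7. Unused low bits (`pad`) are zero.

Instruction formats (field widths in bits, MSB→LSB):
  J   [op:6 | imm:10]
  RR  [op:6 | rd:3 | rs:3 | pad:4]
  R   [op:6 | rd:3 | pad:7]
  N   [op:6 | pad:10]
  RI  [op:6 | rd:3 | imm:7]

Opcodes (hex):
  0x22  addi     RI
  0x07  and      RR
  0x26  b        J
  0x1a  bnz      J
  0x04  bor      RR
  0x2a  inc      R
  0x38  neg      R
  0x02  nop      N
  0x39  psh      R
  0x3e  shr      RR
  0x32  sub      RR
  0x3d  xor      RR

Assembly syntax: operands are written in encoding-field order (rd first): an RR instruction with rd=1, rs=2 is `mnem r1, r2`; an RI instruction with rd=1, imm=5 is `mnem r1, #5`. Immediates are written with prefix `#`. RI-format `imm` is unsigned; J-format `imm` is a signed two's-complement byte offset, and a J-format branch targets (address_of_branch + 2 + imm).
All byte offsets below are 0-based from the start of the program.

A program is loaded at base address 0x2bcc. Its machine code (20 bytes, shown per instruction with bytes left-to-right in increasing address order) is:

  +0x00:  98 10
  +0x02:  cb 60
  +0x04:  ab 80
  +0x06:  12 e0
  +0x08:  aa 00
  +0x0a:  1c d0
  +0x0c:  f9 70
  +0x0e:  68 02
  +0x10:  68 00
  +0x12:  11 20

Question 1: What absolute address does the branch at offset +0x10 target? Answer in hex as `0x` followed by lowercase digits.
[10] 68 00 → 0x6800
  opcode bits[15:10]=0x1a: bnz/J
  imm: (w>>0)&0x3ff=0x0 → #0
  target = base 0x2bcc + off 0x10 + 2 + imm 0 = 0x2bde

0x2bde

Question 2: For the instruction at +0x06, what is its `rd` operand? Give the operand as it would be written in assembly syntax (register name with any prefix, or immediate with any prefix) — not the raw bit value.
r5

@+06  big-endian(12 e0) = 0x12e0
  top 6b → 0x4 → bor [RR]
  rd: (w>>7)&0x7=0x5 → r5
  rs: (w>>4)&0x7=0x6 → r6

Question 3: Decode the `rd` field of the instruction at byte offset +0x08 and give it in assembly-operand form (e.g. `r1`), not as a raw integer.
r4

[08] aa 00 → 0xaa00
  top 6b → 0x2a → inc [R]
  rd@[9:7]=0x4 ⇒ r4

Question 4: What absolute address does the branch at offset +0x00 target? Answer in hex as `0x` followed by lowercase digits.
off 0x00: read 98 10 as big → 0x9810
  opcode bits[15:10]=0x26: b/J
  imm: (w>>0)&0x3ff=0x10 → #16
  target = base 0x2bcc + off 0x00 + 2 + imm 16 = 0x2bde

0x2bde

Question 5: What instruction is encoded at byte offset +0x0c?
shr r2, r7

@+0c  big-endian(f9 70) = 0xf970
  opcode bits[15:10]=0x3e: shr/RR
  rd@[9:7]=0x2 ⇒ r2
  rs@[6:4]=0x7 ⇒ r7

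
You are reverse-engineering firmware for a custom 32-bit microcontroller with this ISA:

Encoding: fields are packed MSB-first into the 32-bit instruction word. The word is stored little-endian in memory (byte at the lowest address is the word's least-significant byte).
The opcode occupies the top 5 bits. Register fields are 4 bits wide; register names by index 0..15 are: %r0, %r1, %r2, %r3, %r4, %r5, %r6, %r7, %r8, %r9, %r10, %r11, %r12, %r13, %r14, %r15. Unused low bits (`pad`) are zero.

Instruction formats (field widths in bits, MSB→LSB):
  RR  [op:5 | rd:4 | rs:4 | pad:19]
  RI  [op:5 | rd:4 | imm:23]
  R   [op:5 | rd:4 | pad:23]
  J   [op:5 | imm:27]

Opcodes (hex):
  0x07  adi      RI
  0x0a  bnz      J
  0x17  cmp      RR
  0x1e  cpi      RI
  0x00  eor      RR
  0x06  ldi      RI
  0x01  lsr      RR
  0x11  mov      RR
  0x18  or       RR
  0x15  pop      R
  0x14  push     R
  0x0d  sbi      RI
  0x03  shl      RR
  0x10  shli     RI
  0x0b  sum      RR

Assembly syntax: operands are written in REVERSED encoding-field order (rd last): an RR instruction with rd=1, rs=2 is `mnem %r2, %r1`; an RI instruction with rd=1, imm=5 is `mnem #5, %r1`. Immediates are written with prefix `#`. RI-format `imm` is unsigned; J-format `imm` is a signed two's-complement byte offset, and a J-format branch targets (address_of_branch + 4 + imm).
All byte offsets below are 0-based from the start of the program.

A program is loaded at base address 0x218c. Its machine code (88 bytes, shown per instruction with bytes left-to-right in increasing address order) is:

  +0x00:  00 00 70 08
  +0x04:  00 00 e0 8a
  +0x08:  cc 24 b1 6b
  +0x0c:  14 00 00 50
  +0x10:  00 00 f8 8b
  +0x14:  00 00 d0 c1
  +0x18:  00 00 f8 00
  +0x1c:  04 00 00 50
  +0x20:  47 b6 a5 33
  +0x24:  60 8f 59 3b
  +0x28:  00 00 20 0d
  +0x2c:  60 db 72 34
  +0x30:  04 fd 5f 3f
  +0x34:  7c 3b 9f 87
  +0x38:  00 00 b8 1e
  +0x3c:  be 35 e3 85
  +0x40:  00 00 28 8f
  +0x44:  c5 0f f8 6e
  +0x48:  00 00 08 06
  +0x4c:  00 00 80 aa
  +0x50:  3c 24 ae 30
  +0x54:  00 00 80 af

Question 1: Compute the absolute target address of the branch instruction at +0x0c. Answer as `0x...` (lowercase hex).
+0x0c: 14 00 00 50 ⇒ word 0x50000014 (little)
  op=0x50000014>>27=0xa ⇒ bnz (J)
  imm@[26:0]=0x14 ⇒ #20
  target = base 0x218c + off 0x0c + 4 + imm 20 = 0x21b0

0x21b0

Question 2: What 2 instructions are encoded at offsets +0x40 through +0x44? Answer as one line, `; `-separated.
mov %r5, %r14; sbi #7868357, %r13

[40] 00 00 28 8f → 0x8f280000
  opcode bits[31:27]=0x11: mov/RR
  [26:23] rd=14 = %r14
  [22:19] rs=5 = %r5
[44] c5 0f f8 6e → 0x6ef80fc5
  opcode bits[31:27]=0xd: sbi/RI
  [26:23] rd=13 = %r13
  [22:0] imm=7868357 = #7868357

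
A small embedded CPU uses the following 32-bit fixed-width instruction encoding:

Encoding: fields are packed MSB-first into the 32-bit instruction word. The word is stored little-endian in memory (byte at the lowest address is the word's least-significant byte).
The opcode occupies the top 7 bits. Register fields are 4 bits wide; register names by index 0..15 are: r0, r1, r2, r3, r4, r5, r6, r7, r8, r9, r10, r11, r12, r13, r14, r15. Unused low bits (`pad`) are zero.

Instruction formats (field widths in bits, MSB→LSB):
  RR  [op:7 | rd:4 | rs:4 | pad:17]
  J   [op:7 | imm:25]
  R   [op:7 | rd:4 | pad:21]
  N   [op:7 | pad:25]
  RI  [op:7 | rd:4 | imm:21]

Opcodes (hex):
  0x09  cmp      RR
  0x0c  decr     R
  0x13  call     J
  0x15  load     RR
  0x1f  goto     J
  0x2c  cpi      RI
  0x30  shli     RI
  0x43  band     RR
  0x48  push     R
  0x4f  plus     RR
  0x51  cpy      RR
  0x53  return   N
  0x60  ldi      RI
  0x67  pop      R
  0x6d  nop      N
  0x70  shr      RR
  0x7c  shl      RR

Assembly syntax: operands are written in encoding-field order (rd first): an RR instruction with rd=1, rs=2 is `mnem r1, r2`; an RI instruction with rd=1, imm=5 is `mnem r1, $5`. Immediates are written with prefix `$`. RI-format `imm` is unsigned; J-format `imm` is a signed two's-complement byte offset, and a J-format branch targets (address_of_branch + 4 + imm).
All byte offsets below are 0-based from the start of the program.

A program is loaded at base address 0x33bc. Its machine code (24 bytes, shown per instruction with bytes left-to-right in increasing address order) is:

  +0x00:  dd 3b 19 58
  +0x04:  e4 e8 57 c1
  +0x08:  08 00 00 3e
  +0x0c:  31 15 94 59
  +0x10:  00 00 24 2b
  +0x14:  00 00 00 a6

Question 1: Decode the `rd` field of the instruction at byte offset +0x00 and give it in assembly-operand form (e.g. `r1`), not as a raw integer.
@+00  little-endian(dd 3b 19 58) = 0x58193bdd
  op=0x58193bdd>>25=0x2c ⇒ cpi (RI)
  rd@[24:21]=0x0 ⇒ r0
  imm@[20:0]=0x193bdd ⇒ $1653725

r0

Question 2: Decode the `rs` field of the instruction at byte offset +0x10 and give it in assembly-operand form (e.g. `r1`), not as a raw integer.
r2

[10] 00 00 24 2b → 0x2b240000
  op=0x2b240000>>25=0x15 ⇒ load (RR)
  rd@[24:21]=0x9 ⇒ r9
  rs@[20:17]=0x2 ⇒ r2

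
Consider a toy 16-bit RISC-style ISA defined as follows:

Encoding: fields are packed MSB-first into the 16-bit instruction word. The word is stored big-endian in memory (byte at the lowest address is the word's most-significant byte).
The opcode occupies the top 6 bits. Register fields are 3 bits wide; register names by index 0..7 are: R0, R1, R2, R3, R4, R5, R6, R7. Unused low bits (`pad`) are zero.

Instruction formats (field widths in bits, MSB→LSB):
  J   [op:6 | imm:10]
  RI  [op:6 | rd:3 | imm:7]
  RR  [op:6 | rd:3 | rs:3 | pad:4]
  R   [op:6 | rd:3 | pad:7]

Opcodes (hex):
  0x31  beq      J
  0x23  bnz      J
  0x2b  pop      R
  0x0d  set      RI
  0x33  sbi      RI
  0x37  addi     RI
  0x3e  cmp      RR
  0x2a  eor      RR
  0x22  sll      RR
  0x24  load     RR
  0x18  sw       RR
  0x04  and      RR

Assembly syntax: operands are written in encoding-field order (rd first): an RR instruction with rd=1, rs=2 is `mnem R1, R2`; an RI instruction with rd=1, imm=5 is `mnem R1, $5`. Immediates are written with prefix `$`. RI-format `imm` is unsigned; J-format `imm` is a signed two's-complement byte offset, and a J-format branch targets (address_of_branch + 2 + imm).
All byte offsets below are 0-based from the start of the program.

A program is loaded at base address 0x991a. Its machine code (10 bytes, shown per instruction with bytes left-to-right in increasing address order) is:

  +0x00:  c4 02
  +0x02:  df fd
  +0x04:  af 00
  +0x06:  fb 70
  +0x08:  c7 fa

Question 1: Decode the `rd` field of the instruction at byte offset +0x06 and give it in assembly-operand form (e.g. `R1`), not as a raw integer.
off 0x06: read fb 70 as big → 0xfb70
  op=0xfb70>>10=0x3e ⇒ cmp (RR)
  rd: (w>>7)&0x7=0x6 → R6
  rs: (w>>4)&0x7=0x7 → R7

R6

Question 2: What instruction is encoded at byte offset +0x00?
beq $2

@+00  big-endian(c4 02) = 0xc402
  op=0xc402>>10=0x31 ⇒ beq (J)
  imm: (w>>0)&0x3ff=0x2 → $2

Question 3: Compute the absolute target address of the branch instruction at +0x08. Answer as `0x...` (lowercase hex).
0x991e

+0x08: c7 fa ⇒ word 0xc7fa (big)
  top 6b → 0x31 → beq [J]
  imm@[9:0]=0x3fa (s10→-6) ⇒ $-6
  target = base 0x991a + off 0x08 + 2 + imm -6 = 0x991e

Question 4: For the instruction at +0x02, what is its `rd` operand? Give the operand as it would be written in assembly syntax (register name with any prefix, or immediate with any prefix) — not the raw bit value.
@+02  big-endian(df fd) = 0xdffd
  op=0xdffd>>10=0x37 ⇒ addi (RI)
  rd: (w>>7)&0x7=0x7 → R7
  imm: (w>>0)&0x7f=0x7d → $125

R7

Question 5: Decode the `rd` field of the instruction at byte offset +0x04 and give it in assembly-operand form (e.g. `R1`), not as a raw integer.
R6

+0x04: af 00 ⇒ word 0xaf00 (big)
  opcode bits[15:10]=0x2b: pop/R
  rd: (w>>7)&0x7=0x6 → R6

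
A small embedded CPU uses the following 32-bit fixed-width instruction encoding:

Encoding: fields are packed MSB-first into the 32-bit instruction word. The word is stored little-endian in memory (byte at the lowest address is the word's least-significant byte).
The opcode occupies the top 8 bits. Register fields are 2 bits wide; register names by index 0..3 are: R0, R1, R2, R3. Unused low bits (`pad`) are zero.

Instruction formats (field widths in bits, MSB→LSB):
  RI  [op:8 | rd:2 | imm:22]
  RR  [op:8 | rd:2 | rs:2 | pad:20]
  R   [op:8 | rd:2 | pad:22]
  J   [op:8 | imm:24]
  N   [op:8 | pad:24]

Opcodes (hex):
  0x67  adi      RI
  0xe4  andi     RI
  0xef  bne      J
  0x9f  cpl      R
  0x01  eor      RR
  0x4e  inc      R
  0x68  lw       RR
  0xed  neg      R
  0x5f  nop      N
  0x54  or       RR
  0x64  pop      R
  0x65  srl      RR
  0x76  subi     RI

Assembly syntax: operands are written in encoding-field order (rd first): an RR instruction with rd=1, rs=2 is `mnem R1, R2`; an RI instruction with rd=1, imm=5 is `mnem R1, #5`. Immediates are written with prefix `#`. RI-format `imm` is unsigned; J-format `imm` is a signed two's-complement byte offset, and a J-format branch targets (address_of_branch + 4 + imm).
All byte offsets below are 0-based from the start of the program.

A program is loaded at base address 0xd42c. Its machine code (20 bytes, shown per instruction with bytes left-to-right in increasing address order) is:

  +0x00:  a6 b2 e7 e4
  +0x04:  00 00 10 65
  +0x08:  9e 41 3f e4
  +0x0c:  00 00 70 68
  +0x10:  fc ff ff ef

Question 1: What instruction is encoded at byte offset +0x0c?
+0x0c: 00 00 70 68 ⇒ word 0x68700000 (little)
  opcode bits[31:24]=0x68: lw/RR
  [23:22] rd=1 = R1
  [21:20] rs=3 = R3

lw R1, R3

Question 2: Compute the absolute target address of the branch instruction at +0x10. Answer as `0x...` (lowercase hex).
[10] fc ff ff ef → 0xeffffffc
  op=0xeffffffc>>24=0xef ⇒ bne (J)
  imm: (w>>0)&0xffffff=0xfffffc (s24→-4) → #-4
  target = base 0xd42c + off 0x10 + 4 + imm -4 = 0xd43c

0xd43c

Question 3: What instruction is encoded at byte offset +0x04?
off 0x04: read 00 00 10 65 as little → 0x65100000
  op=0x65100000>>24=0x65 ⇒ srl (RR)
  rd: (w>>22)&0x3=0x0 → R0
  rs: (w>>20)&0x3=0x1 → R1

srl R0, R1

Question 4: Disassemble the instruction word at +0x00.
andi R3, #2601638

@+00  little-endian(a6 b2 e7 e4) = 0xe4e7b2a6
  top 8b → 0xe4 → andi [RI]
  rd@[23:22]=0x3 ⇒ R3
  imm@[21:0]=0x27b2a6 ⇒ #2601638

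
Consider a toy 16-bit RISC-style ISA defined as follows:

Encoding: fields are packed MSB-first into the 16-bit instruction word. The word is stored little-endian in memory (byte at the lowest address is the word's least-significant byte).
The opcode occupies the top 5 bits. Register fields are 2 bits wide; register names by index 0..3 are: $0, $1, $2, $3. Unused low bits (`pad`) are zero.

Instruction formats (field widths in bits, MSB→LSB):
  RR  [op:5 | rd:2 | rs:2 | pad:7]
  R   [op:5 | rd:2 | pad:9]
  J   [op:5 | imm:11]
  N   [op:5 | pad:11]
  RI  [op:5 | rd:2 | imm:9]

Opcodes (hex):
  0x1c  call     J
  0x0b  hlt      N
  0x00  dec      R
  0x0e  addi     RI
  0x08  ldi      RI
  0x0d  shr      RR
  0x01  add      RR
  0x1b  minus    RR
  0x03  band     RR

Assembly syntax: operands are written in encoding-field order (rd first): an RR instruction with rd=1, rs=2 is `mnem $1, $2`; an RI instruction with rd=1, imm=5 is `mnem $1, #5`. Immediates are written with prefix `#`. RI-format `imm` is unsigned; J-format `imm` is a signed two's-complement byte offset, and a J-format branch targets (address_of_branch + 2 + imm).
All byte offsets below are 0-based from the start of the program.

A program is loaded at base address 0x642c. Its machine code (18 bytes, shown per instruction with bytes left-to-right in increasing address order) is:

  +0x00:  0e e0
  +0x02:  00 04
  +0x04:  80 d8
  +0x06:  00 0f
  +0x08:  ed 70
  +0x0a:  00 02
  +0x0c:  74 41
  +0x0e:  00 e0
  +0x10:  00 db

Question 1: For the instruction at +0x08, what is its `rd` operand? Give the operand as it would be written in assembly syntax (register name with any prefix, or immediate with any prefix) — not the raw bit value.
off 0x08: read ed 70 as little → 0x70ed
  top 5b → 0xe → addi [RI]
  rd: (w>>9)&0x3=0x0 → $0
  imm: (w>>0)&0x1ff=0xed → #237

$0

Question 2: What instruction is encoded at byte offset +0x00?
call #14

+0x00: 0e e0 ⇒ word 0xe00e (little)
  op=0xe00e>>11=0x1c ⇒ call (J)
  imm@[10:0]=0xe ⇒ #14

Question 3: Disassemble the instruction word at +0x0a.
+0x0a: 00 02 ⇒ word 0x0200 (little)
  top 5b → 0x0 → dec [R]
  [10:9] rd=1 = $1

dec $1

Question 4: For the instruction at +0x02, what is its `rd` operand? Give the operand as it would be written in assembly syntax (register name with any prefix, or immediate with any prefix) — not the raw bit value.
$2

off 0x02: read 00 04 as little → 0x0400
  top 5b → 0x0 → dec [R]
  rd: (w>>9)&0x3=0x2 → $2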